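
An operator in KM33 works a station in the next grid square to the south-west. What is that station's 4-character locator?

KM22

Longitude square 3; −1 → 2.
Latitude square 3; −1 → 2.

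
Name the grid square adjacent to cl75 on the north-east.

Longitude square 7; +1 → 8.
Latitude square 5; +1 → 6.

CL86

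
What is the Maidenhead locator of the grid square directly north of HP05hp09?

Latitude extended square 9; +1 → 10, wraps to 0, carry into subsquare.
Latitude subsquare p = 15; +1 → 16 = q.
The longitude characters are unchanged.

HP05hq00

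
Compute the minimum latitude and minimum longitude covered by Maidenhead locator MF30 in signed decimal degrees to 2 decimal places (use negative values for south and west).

-40.00, 66.00

Field M=12, F=5: +12·20° lon, +5·10° lat → SW at lon 60°, lat -40°.
Square 3, 0: +3·2° lon, +0·1° lat → SW at lon 66°, lat -40°.
latitude -40.00, longitude 66.00.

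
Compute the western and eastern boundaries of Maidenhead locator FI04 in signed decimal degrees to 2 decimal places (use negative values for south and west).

-80.00, -78.00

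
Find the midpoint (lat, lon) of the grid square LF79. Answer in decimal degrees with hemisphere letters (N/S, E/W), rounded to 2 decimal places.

30.50° S, 55.00° E

Field L=11, F=5: +11·20° lon, +5·10° lat → SW at lon 40°, lat -40°.
Square 7, 9: +7·2° lon, +9·1° lat → SW at lon 54°, lat -31°.
Cell spans 2° lon × 1° lat. Centre is SW corner plus half of each.
latitude 30.50° S, longitude 55.00° E.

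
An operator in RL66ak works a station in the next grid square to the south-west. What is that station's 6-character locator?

Longitude subsquare a = 0; −1 → -1, wraps to 23 = x, carry into square.
Longitude square 6; −1 → 5.
Latitude subsquare k = 10; −1 → 9 = j.

RL56xj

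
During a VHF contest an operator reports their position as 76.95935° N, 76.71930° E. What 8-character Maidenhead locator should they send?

MQ86ix60

Shift to the Maidenhead origin (180°W, 90°S): lon 256.71930, lat 166.95935.
Field: 256.71930/20 → 12 → M, 166.95935/10 → 16 → Q; chars MQ.
Square: 16.71930/2 → 8, 6.95935/1 → 6; chars 86.
Subsquare: 0.71930/0.0833333 → 8 → i, 0.95935/0.0416667 → 23 → x; chars ix.
Extended square: 0.05263/0.00833333 → 6, 0.00102/0.00416667 → 0; chars 60.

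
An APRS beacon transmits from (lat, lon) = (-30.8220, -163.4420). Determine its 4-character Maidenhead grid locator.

AF89

Add 180° to longitude and 90° to latitude: 16.56, 59.18.
Field (20°×10°, letters A–R): lon ⌊16.56/20⌋ = 0 → A; lat ⌊59.18/10⌋ = 5 → F.
Square (2°×1°, digits 0–9): lon ⌊16.56/2⌋ = 8; lat ⌊9.18/1⌋ = 9.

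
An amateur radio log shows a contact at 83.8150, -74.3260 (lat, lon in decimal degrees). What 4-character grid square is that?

FR23

Offset from 180°W / 90°S: lon 105.67°, lat 173.81°.
Field: lon ⌊105.67/20⌋ = 5 → F; lat ⌊173.81/10⌋ = 17 → R.
Square: lon ⌊5.67/2⌋ = 2; lat ⌊3.81/1⌋ = 3.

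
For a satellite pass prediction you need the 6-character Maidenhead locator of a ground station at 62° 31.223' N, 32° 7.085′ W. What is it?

HP32wm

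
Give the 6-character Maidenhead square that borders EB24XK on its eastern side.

Longitude subsquare x = 23; +1 → 24, wraps to 0 = a, carry into square.
Longitude square 2; +1 → 3.
The latitude characters are unchanged.

EB34ak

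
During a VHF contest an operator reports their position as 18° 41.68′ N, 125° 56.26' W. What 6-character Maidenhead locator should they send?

CK78aq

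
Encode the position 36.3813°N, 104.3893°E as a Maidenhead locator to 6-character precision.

OM26ej

Shift to the Maidenhead origin (180°W, 90°S): lon 284.3893, lat 126.3813.
Field (20°×10°, letters A–R): lon ⌊284.3893/20⌋ = 14 → O; lat ⌊126.3813/10⌋ = 12 → M.
Square (2°×1°, digits 0–9): lon ⌊4.3893/2⌋ = 2; lat ⌊6.3813/1⌋ = 6.
Subsquare (5′×2.5′, letters a–x): lon ⌊0.3893/0.0833333⌋ = 4 → e; lat ⌊0.3813/0.0416667⌋ = 9 → j.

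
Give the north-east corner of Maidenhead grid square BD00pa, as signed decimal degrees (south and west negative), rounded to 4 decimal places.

Field B=1, D=3: +1·20° lon, +3·10° lat → SW at lon -160°, lat -60°.
Square 0, 0: +0·2° lon, +0·1° lat → SW at lon -160°, lat -60°.
Subsquare p=15, a=0: +15·0.0833333° lon, +0·0.0416667° lat → SW at lon -158.75°, lat -60°.
Cell spans 0.0833333° lon × 0.0416667° lat. NE corner is SW corner plus one full cell.
latitude -59.9583, longitude -158.6667.

-59.9583, -158.6667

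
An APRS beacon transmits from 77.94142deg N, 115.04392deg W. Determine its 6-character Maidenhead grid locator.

DQ27lw

Shift to the Maidenhead origin (180°W, 90°S): lon 64.9561, lat 167.9414.
Field: 64.9561/20 → 3 → D, 167.9414/10 → 16 → Q; chars DQ.
Square: 4.9561/2 → 2, 7.9414/1 → 7; chars 27.
Subsquare: 0.9561/0.0833333 → 11 → l, 0.9414/0.0416667 → 22 → w; chars lw.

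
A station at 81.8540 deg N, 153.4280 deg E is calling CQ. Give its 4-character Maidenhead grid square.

QR61

Offset from 180°W / 90°S: lon 333.43°, lat 171.85°.
Field: lon ⌊333.43/20⌋ = 16 → Q; lat ⌊171.85/10⌋ = 17 → R.
Square: lon ⌊13.43/2⌋ = 6; lat ⌊1.85/1⌋ = 1.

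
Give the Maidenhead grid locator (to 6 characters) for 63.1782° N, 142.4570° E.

QP13fe

Offset from 180°W / 90°S: lon 322.4570°, lat 153.1782°.
Field: 322.4570/20 → 16 → Q, 153.1782/10 → 15 → P; chars QP.
Square: 2.4570/2 → 1, 3.1782/1 → 3; chars 13.
Subsquare: 0.4570/0.0833333 → 5 → f, 0.1782/0.0416667 → 4 → e; chars fe.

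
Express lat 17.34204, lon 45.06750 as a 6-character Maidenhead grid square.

LK27mi

Offset from 180°W / 90°S: lon 225.0675°, lat 107.3420°.
Field: lon ⌊225.0675/20⌋ = 11 → L; lat ⌊107.3420/10⌋ = 10 → K.
Square: lon ⌊5.0675/2⌋ = 2; lat ⌊7.3420/1⌋ = 7.
Subsquare: lon ⌊1.0675/0.0833333⌋ = 12 → m; lat ⌊0.3420/0.0416667⌋ = 8 → i.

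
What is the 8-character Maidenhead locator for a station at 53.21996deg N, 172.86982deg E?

Offset from 180°W / 90°S: lon 352.86982°, lat 143.21996°.
Field (20°×10°, letters A–R): lon ⌊352.86982/20⌋ = 17 → R; lat ⌊143.21996/10⌋ = 14 → O.
Square (2°×1°, digits 0–9): lon ⌊12.86982/2⌋ = 6; lat ⌊3.21996/1⌋ = 3.
Subsquare (5′×2.5′, letters a–x): lon ⌊0.86982/0.0833333⌋ = 10 → k; lat ⌊0.21996/0.0416667⌋ = 5 → f.
Extended square (30″×15″, digits 0–9): lon ⌊0.03649/0.00833333⌋ = 4; lat ⌊0.01163/0.00416667⌋ = 2.

RO63kf42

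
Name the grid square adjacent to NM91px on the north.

Latitude subsquare x = 23; +1 → 24, wraps to 0 = a, carry into square.
Latitude square 1; +1 → 2.
The longitude characters are unchanged.

NM92pa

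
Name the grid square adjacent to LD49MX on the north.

LE40ma

Latitude subsquare x = 23; +1 → 24, wraps to 0 = a, carry into square.
Latitude square 9; +1 → 10, wraps to 0, carry into field.
Latitude field D = 3; +1 → 4 = E.
The longitude characters are unchanged.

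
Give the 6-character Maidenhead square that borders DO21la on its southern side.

Latitude subsquare a = 0; −1 → -1, wraps to 23 = x, carry into square.
Latitude square 1; −1 → 0.
The longitude characters are unchanged.

DO20lx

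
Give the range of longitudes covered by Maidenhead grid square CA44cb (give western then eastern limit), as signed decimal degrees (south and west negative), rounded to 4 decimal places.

Field C=2, A=0: +2·20° lon, +0·10° lat → SW at lon -140°, lat -90°.
Square 4, 4: +4·2° lon, +4·1° lat → SW at lon -132°, lat -86°.
Subsquare c=2, b=1: +2·0.0833333° lon, +1·0.0416667° lat → SW at lon -131.833°, lat -85.9583°.
Cell spans 0.0833333° lon × 0.0416667° lat.
west -131.8333, east -131.7500.

-131.8333, -131.7500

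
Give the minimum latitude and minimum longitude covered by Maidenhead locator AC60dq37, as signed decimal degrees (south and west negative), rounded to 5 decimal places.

Field A=0, C=2: +0·20° lon, +2·10° lat → SW at lon -180°, lat -70°.
Square 6, 0: +6·2° lon, +0·1° lat → SW at lon -168°, lat -70°.
Subsquare d=3, q=16: +3·0.0833333° lon, +16·0.0416667° lat → SW at lon -167.75°, lat -69.3333°.
Extended square 3, 7: +3·0.00833333° lon, +7·0.00416667° lat → SW at lon -167.725°, lat -69.3042°.
latitude -69.30417, longitude -167.72500.

-69.30417, -167.72500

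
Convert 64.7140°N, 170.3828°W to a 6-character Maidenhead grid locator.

Shift to the Maidenhead origin (180°W, 90°S): lon 9.6172, lat 154.7140.
Field: lon ⌊9.6172/20⌋ = 0 → A; lat ⌊154.7140/10⌋ = 15 → P.
Square: lon ⌊9.6172/2⌋ = 4; lat ⌊4.7140/1⌋ = 4.
Subsquare: lon ⌊1.6172/0.0833333⌋ = 19 → t; lat ⌊0.7140/0.0416667⌋ = 17 → r.

AP44tr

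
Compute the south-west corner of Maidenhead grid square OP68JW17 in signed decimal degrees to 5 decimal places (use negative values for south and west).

68.94583, 112.75833

Field O=14, P=15: +14·20° lon, +15·10° lat → SW at lon 100°, lat 60°.
Square 6, 8: +6·2° lon, +8·1° lat → SW at lon 112°, lat 68°.
Subsquare j=9, w=22: +9·0.0833333° lon, +22·0.0416667° lat → SW at lon 112.75°, lat 68.9167°.
Extended square 1, 7: +1·0.00833333° lon, +7·0.00416667° lat → SW at lon 112.758°, lat 68.9458°.
latitude 68.94583, longitude 112.75833.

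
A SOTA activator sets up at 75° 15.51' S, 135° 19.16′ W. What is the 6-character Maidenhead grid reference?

CB24ir

Offset from 180°W / 90°S: lon 44.6807°, lat 14.7415°.
Field: lon ⌊44.6807/20⌋ = 2 → C; lat ⌊14.7415/10⌋ = 1 → B.
Square: lon ⌊4.6807/2⌋ = 2; lat ⌊4.7415/1⌋ = 4.
Subsquare: lon ⌊0.6807/0.0833333⌋ = 8 → i; lat ⌊0.7415/0.0416667⌋ = 17 → r.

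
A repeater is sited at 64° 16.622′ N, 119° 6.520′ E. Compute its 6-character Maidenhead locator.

Shift to the Maidenhead origin (180°W, 90°S): lon 299.1087, lat 154.2770.
Field: lon ⌊299.1087/20⌋ = 14 → O; lat ⌊154.2770/10⌋ = 15 → P.
Square: lon ⌊19.1087/2⌋ = 9; lat ⌊4.2770/1⌋ = 4.
Subsquare: lon ⌊1.1087/0.0833333⌋ = 13 → n; lat ⌊0.2770/0.0416667⌋ = 6 → g.

OP94ng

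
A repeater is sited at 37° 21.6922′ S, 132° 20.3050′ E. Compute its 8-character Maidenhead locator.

Offset from 180°W / 90°S: lon 312.33842°, lat 52.63846°.
Field: lon ⌊312.33842/20⌋ = 15 → P; lat ⌊52.63846/10⌋ = 5 → F.
Square: lon ⌊12.33842/2⌋ = 6; lat ⌊2.63846/1⌋ = 2.
Subsquare: lon ⌊0.33842/0.0833333⌋ = 4 → e; lat ⌊0.63846/0.0416667⌋ = 15 → p.
Extended square: lon ⌊0.00508/0.00833333⌋ = 0; lat ⌊0.01346/0.00416667⌋ = 3.

PF62ep03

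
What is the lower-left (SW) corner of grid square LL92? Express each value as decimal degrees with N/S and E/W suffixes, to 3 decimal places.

22.000° N, 58.000° E

Field L=11, L=11: +11·20° lon, +11·10° lat → SW at lon 40°, lat 20°.
Square 9, 2: +9·2° lon, +2·1° lat → SW at lon 58°, lat 22°.
latitude 22.000° N, longitude 58.000° E.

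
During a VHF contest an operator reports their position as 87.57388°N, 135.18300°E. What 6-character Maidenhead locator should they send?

PR77on

Add 180° to longitude and 90° to latitude: 315.1830, 177.5739.
Field: 315.1830/20 → 15 → P, 177.5739/10 → 17 → R; chars PR.
Square: 15.1830/2 → 7, 7.5739/1 → 7; chars 77.
Subsquare: 1.1830/0.0833333 → 14 → o, 0.5739/0.0416667 → 13 → n; chars on.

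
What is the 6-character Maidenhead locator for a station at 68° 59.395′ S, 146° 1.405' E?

QC31aa

Offset from 180°W / 90°S: lon 326.0234°, lat 21.0101°.
Field: lon ⌊326.0234/20⌋ = 16 → Q; lat ⌊21.0101/10⌋ = 2 → C.
Square: lon ⌊6.0234/2⌋ = 3; lat ⌊1.0101/1⌋ = 1.
Subsquare: lon ⌊0.0234/0.0833333⌋ = 0 → a; lat ⌊0.0101/0.0416667⌋ = 0 → a.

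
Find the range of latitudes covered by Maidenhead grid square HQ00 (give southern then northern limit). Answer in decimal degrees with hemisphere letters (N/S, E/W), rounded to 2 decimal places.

70.00° N, 71.00° N

Field H=7, Q=16: +7·20° lon, +16·10° lat → SW at lon -40°, lat 70°.
Square 0, 0: +0·2° lon, +0·1° lat → SW at lon -40°, lat 70°.
Cell spans 2° lon × 1° lat.
south 70.00° N, north 71.00° N.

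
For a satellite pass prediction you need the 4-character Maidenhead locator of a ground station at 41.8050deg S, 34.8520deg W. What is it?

Shift to the Maidenhead origin (180°W, 90°S): lon 145.15, lat 48.20.
Field: lon ⌊145.15/20⌋ = 7 → H; lat ⌊48.20/10⌋ = 4 → E.
Square: lon ⌊5.15/2⌋ = 2; lat ⌊8.20/1⌋ = 8.

HE28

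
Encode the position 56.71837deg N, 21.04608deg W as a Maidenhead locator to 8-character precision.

HO96lr42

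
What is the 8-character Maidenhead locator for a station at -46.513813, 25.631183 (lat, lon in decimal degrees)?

KE23tl56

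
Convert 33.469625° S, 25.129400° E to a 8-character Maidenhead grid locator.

Add 180° to longitude and 90° to latitude: 205.12940, 56.53037.
Field: lon ⌊205.12940/20⌋ = 10 → K; lat ⌊56.53037/10⌋ = 5 → F.
Square: lon ⌊5.12940/2⌋ = 2; lat ⌊6.53037/1⌋ = 6.
Subsquare: lon ⌊1.12940/0.0833333⌋ = 13 → n; lat ⌊0.53037/0.0416667⌋ = 12 → m.
Extended square: lon ⌊0.04607/0.00833333⌋ = 5; lat ⌊0.03037/0.00416667⌋ = 7.

KF26nm57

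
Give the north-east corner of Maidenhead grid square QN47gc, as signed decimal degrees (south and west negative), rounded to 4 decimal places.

Field Q=16, N=13: +16·20° lon, +13·10° lat → SW at lon 140°, lat 40°.
Square 4, 7: +4·2° lon, +7·1° lat → SW at lon 148°, lat 47°.
Subsquare g=6, c=2: +6·0.0833333° lon, +2·0.0416667° lat → SW at lon 148.5°, lat 47.0833°.
Cell spans 0.0833333° lon × 0.0416667° lat. NE corner is SW corner plus one full cell.
latitude 47.1250, longitude 148.5833.

47.1250, 148.5833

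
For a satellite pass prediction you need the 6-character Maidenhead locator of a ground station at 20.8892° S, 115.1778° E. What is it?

Offset from 180°W / 90°S: lon 295.1778°, lat 69.1108°.
Field: lon ⌊295.1778/20⌋ = 14 → O; lat ⌊69.1108/10⌋ = 6 → G.
Square: lon ⌊15.1778/2⌋ = 7; lat ⌊9.1108/1⌋ = 9.
Subsquare: lon ⌊1.1778/0.0833333⌋ = 14 → o; lat ⌊0.1108/0.0416667⌋ = 2 → c.

OG79oc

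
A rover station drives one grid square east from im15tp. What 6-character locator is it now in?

Longitude subsquare t = 19; +1 → 20 = u.
The latitude characters are unchanged.

IM15up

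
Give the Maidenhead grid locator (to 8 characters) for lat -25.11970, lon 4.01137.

JG24av11

Add 180° to longitude and 90° to latitude: 184.01137, 64.88030.
Field: lon ⌊184.01137/20⌋ = 9 → J; lat ⌊64.88030/10⌋ = 6 → G.
Square: lon ⌊4.01137/2⌋ = 2; lat ⌊4.88030/1⌋ = 4.
Subsquare: lon ⌊0.01137/0.0833333⌋ = 0 → a; lat ⌊0.88030/0.0416667⌋ = 21 → v.
Extended square: lon ⌊0.01137/0.00833333⌋ = 1; lat ⌊0.00530/0.00416667⌋ = 1.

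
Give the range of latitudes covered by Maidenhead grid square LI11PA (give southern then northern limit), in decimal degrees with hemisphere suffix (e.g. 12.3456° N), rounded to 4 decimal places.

9.0000° S, 8.9583° S

Field L=11, I=8: +11·20° lon, +8·10° lat → SW at lon 40°, lat -10°.
Square 1, 1: +1·2° lon, +1·1° lat → SW at lon 42°, lat -9°.
Subsquare p=15, a=0: +15·0.0833333° lon, +0·0.0416667° lat → SW at lon 43.25°, lat -9°.
Cell spans 0.0833333° lon × 0.0416667° lat.
south 9.0000° S, north 8.9583° S.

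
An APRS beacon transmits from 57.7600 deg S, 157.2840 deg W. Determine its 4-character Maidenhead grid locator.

Offset from 180°W / 90°S: lon 22.72°, lat 32.24°.
Field (20°×10°, letters A–R): 22.72/20 → 1 → B, 32.24/10 → 3 → D; chars BD.
Square (2°×1°, digits 0–9): 2.72/2 → 1, 2.24/1 → 2; chars 12.

BD12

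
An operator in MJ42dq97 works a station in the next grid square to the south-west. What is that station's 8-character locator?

MJ42dq86

Longitude extended square 9; −1 → 8.
Latitude extended square 7; −1 → 6.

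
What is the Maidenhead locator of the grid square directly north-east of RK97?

AK08

Longitude square 9; +1 → 10, wraps to 0, carry into field.
Longitude field R = 17; +1 → 18, wraps to 0 = A, wrapping around the antimeridian.
Latitude square 7; +1 → 8.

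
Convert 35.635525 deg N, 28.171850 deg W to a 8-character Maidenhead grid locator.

HM55vp92

Shift to the Maidenhead origin (180°W, 90°S): lon 151.82815, lat 125.63553.
Field: lon ⌊151.82815/20⌋ = 7 → H; lat ⌊125.63553/10⌋ = 12 → M.
Square: lon ⌊11.82815/2⌋ = 5; lat ⌊5.63553/1⌋ = 5.
Subsquare: lon ⌊1.82815/0.0833333⌋ = 21 → v; lat ⌊0.63553/0.0416667⌋ = 15 → p.
Extended square: lon ⌊0.07815/0.00833333⌋ = 9; lat ⌊0.01053/0.00416667⌋ = 2.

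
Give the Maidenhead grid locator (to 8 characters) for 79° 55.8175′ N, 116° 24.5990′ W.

DQ19tw03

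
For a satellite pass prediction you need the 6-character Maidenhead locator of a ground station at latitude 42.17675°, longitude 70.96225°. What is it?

MN52le

Offset from 180°W / 90°S: lon 250.9622°, lat 132.1767°.
Field: 250.9622/20 → 12 → M, 132.1767/10 → 13 → N; chars MN.
Square: 10.9622/2 → 5, 2.1767/1 → 2; chars 52.
Subsquare: 0.9622/0.0833333 → 11 → l, 0.1767/0.0416667 → 4 → e; chars le.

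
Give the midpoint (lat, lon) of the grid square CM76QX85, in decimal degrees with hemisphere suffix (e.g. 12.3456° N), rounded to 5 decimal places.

36.98125° N, 124.59583° W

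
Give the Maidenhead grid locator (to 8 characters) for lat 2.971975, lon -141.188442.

BJ92jx73

Shift to the Maidenhead origin (180°W, 90°S): lon 38.81156, lat 92.97198.
Field: lon ⌊38.81156/20⌋ = 1 → B; lat ⌊92.97198/10⌋ = 9 → J.
Square: lon ⌊18.81156/2⌋ = 9; lat ⌊2.97198/1⌋ = 2.
Subsquare: lon ⌊0.81156/0.0833333⌋ = 9 → j; lat ⌊0.97198/0.0416667⌋ = 23 → x.
Extended square: lon ⌊0.06156/0.00833333⌋ = 7; lat ⌊0.01364/0.00416667⌋ = 3.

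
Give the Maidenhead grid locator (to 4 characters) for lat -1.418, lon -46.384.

GI68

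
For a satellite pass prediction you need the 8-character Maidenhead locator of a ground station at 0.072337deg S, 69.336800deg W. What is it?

FI59hw92

Offset from 180°W / 90°S: lon 110.66320°, lat 89.92766°.
Field (20°×10°, letters A–R): 110.66320/20 → 5 → F, 89.92766/10 → 8 → I; chars FI.
Square (2°×1°, digits 0–9): 10.66320/2 → 5, 9.92766/1 → 9; chars 59.
Subsquare (5′×2.5′, letters a–x): 0.66320/0.0833333 → 7 → h, 0.92766/0.0416667 → 22 → w; chars hw.
Extended square (30″×15″, digits 0–9): 0.07987/0.00833333 → 9, 0.01100/0.00416667 → 2; chars 92.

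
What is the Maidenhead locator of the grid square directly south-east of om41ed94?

OM41fd03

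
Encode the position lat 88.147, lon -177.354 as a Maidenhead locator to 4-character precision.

AR18

Shift to the Maidenhead origin (180°W, 90°S): lon 2.65, lat 178.15.
Field: 2.65/20 → 0 → A, 178.15/10 → 17 → R; chars AR.
Square: 2.65/2 → 1, 8.15/1 → 8; chars 18.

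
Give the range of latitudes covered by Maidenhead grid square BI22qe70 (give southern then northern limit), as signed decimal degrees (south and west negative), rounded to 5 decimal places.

-7.83333, -7.82917

Field B=1, I=8: +1·20° lon, +8·10° lat → SW at lon -160°, lat -10°.
Square 2, 2: +2·2° lon, +2·1° lat → SW at lon -156°, lat -8°.
Subsquare q=16, e=4: +16·0.0833333° lon, +4·0.0416667° lat → SW at lon -154.667°, lat -7.83333°.
Extended square 7, 0: +7·0.00833333° lon, +0·0.00416667° lat → SW at lon -154.608°, lat -7.83333°.
Cell spans 0.00833333° lon × 0.00416667° lat.
south -7.83333, north -7.82917.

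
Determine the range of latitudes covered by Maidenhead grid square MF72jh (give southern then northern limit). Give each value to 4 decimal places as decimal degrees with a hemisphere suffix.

Field M=12, F=5: +12·20° lon, +5·10° lat → SW at lon 60°, lat -40°.
Square 7, 2: +7·2° lon, +2·1° lat → SW at lon 74°, lat -38°.
Subsquare j=9, h=7: +9·0.0833333° lon, +7·0.0416667° lat → SW at lon 74.75°, lat -37.7083°.
Cell spans 0.0833333° lon × 0.0416667° lat.
south 37.7083° S, north 37.6667° S.

37.7083° S, 37.6667° S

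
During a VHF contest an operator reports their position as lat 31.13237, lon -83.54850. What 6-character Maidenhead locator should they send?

EM81fd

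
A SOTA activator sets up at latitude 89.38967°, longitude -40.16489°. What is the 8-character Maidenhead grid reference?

GR99wj03

Offset from 180°W / 90°S: lon 139.83511°, lat 179.38967°.
Field: 139.83511/20 → 6 → G, 179.38967/10 → 17 → R; chars GR.
Square: 19.83511/2 → 9, 9.38967/1 → 9; chars 99.
Subsquare: 1.83511/0.0833333 → 22 → w, 0.38967/0.0416667 → 9 → j; chars wj.
Extended square: 0.00178/0.00833333 → 0, 0.01467/0.00416667 → 3; chars 03.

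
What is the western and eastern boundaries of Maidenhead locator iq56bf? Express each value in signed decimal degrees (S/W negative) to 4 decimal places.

-9.9167, -9.8333

Field I=8, Q=16: +8·20° lon, +16·10° lat → SW at lon -20°, lat 70°.
Square 5, 6: +5·2° lon, +6·1° lat → SW at lon -10°, lat 76°.
Subsquare b=1, f=5: +1·0.0833333° lon, +5·0.0416667° lat → SW at lon -9.91667°, lat 76.2083°.
Cell spans 0.0833333° lon × 0.0416667° lat.
west -9.9167, east -9.8333.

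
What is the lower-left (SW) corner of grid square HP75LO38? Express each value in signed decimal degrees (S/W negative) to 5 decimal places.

65.61667, -25.05833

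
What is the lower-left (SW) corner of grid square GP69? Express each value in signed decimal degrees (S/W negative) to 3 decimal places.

69.000, -48.000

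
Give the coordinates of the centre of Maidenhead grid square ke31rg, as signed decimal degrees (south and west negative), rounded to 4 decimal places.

-48.7292, 27.4583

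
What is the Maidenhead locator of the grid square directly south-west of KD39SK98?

KD39sk87

Longitude extended square 9; −1 → 8.
Latitude extended square 8; −1 → 7.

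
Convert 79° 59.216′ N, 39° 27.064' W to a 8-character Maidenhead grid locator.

HQ09gx56

Add 180° to longitude and 90° to latitude: 140.54893, 169.98693.
Field: 140.54893/20 → 7 → H, 169.98693/10 → 16 → Q; chars HQ.
Square: 0.54893/2 → 0, 9.98693/1 → 9; chars 09.
Subsquare: 0.54893/0.0833333 → 6 → g, 0.98693/0.0416667 → 23 → x; chars gx.
Extended square: 0.04893/0.00833333 → 5, 0.02860/0.00416667 → 6; chars 56.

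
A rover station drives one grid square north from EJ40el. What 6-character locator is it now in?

EJ40em

Latitude subsquare l = 11; +1 → 12 = m.
The longitude characters are unchanged.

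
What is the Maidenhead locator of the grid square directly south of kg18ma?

KG17mx

Latitude subsquare a = 0; −1 → -1, wraps to 23 = x, carry into square.
Latitude square 8; −1 → 7.
The longitude characters are unchanged.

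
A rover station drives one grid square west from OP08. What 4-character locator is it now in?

Longitude square 0; −1 → -1, wraps to 9, carry into field.
Longitude field O = 14; −1 → 13 = N.
The latitude characters are unchanged.

NP98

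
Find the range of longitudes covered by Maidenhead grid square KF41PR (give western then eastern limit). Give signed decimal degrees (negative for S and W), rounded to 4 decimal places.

Field K=10, F=5: +10·20° lon, +5·10° lat → SW at lon 20°, lat -40°.
Square 4, 1: +4·2° lon, +1·1° lat → SW at lon 28°, lat -39°.
Subsquare p=15, r=17: +15·0.0833333° lon, +17·0.0416667° lat → SW at lon 29.25°, lat -38.2917°.
Cell spans 0.0833333° lon × 0.0416667° lat.
west 29.2500, east 29.3333.

29.2500, 29.3333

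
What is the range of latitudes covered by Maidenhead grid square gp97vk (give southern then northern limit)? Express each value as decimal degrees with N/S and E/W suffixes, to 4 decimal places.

67.4167° N, 67.4583° N

Field G=6, P=15: +6·20° lon, +15·10° lat → SW at lon -60°, lat 60°.
Square 9, 7: +9·2° lon, +7·1° lat → SW at lon -42°, lat 67°.
Subsquare v=21, k=10: +21·0.0833333° lon, +10·0.0416667° lat → SW at lon -40.25°, lat 67.4167°.
Cell spans 0.0833333° lon × 0.0416667° lat.
south 67.4167° N, north 67.4583° N.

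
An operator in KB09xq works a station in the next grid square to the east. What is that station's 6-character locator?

KB19aq

Longitude subsquare x = 23; +1 → 24, wraps to 0 = a, carry into square.
Longitude square 0; +1 → 1.
The latitude characters are unchanged.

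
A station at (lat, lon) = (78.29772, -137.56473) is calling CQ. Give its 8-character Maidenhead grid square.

CQ18fh21

Shift to the Maidenhead origin (180°W, 90°S): lon 42.43527, lat 168.29772.
Field: lon ⌊42.43527/20⌋ = 2 → C; lat ⌊168.29772/10⌋ = 16 → Q.
Square: lon ⌊2.43527/2⌋ = 1; lat ⌊8.29772/1⌋ = 8.
Subsquare: lon ⌊0.43527/0.0833333⌋ = 5 → f; lat ⌊0.29772/0.0416667⌋ = 7 → h.
Extended square: lon ⌊0.01860/0.00833333⌋ = 2; lat ⌊0.00605/0.00416667⌋ = 1.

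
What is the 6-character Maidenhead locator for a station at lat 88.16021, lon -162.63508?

AR88qd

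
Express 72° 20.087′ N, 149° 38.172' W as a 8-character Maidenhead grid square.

BQ52ei30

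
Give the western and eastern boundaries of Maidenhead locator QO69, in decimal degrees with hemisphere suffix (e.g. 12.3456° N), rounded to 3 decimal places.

152.000° E, 154.000° E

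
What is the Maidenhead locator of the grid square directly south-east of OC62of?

OC62pe

Longitude subsquare o = 14; +1 → 15 = p.
Latitude subsquare f = 5; −1 → 4 = e.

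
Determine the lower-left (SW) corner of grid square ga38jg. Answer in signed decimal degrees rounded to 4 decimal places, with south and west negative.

Field G=6, A=0: +6·20° lon, +0·10° lat → SW at lon -60°, lat -90°.
Square 3, 8: +3·2° lon, +8·1° lat → SW at lon -54°, lat -82°.
Subsquare j=9, g=6: +9·0.0833333° lon, +6·0.0416667° lat → SW at lon -53.25°, lat -81.75°.
latitude -81.7500, longitude -53.2500.

-81.7500, -53.2500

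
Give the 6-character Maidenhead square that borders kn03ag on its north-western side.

JN93xh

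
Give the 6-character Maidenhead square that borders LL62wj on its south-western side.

LL62vi

Longitude subsquare w = 22; −1 → 21 = v.
Latitude subsquare j = 9; −1 → 8 = i.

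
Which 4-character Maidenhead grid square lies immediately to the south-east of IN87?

Longitude square 8; +1 → 9.
Latitude square 7; −1 → 6.

IN96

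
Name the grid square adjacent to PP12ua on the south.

PP11ux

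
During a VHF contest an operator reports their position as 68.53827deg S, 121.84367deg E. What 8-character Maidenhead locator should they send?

Offset from 180°W / 90°S: lon 301.84367°, lat 21.46173°.
Field: lon ⌊301.84367/20⌋ = 15 → P; lat ⌊21.46173/10⌋ = 2 → C.
Square: lon ⌊1.84367/2⌋ = 0; lat ⌊1.46173/1⌋ = 1.
Subsquare: lon ⌊1.84367/0.0833333⌋ = 22 → w; lat ⌊0.46173/0.0416667⌋ = 11 → l.
Extended square: lon ⌊0.01034/0.00833333⌋ = 1; lat ⌊0.00340/0.00416667⌋ = 0.

PC01wl10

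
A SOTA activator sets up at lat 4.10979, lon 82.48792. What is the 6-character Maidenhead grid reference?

Add 180° to longitude and 90° to latitude: 262.4879, 94.1098.
Field (20°×10°, letters A–R): lon ⌊262.4879/20⌋ = 13 → N; lat ⌊94.1098/10⌋ = 9 → J.
Square (2°×1°, digits 0–9): lon ⌊2.4879/2⌋ = 1; lat ⌊4.1098/1⌋ = 4.
Subsquare (5′×2.5′, letters a–x): lon ⌊0.4879/0.0833333⌋ = 5 → f; lat ⌊0.1098/0.0416667⌋ = 2 → c.

NJ14fc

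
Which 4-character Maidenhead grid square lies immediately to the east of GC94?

Longitude square 9; +1 → 10, wraps to 0, carry into field.
Longitude field G = 6; +1 → 7 = H.
The latitude characters are unchanged.

HC04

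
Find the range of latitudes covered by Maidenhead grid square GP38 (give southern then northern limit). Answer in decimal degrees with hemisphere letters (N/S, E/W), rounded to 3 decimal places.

68.000° N, 69.000° N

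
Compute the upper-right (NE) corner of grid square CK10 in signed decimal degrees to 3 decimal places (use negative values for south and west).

11.000, -136.000

Field C=2, K=10: +2·20° lon, +10·10° lat → SW at lon -140°, lat 10°.
Square 1, 0: +1·2° lon, +0·1° lat → SW at lon -138°, lat 10°.
Cell spans 2° lon × 1° lat. NE corner is SW corner plus one full cell.
latitude 11.000, longitude -136.000.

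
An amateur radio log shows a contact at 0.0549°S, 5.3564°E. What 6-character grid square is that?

JI29qw

Offset from 180°W / 90°S: lon 185.3564°, lat 89.9451°.
Field: lon ⌊185.3564/20⌋ = 9 → J; lat ⌊89.9451/10⌋ = 8 → I.
Square: lon ⌊5.3564/2⌋ = 2; lat ⌊9.9451/1⌋ = 9.
Subsquare: lon ⌊1.3564/0.0833333⌋ = 16 → q; lat ⌊0.9451/0.0416667⌋ = 22 → w.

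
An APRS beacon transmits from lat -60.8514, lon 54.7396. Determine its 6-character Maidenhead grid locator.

Add 180° to longitude and 90° to latitude: 234.7396, 29.1486.
Field (20°×10°, letters A–R): lon ⌊234.7396/20⌋ = 11 → L; lat ⌊29.1486/10⌋ = 2 → C.
Square (2°×1°, digits 0–9): lon ⌊14.7396/2⌋ = 7; lat ⌊9.1486/1⌋ = 9.
Subsquare (5′×2.5′, letters a–x): lon ⌊0.7396/0.0833333⌋ = 8 → i; lat ⌊0.1486/0.0416667⌋ = 3 → d.

LC79id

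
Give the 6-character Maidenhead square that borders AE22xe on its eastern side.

AE32ae

Longitude subsquare x = 23; +1 → 24, wraps to 0 = a, carry into square.
Longitude square 2; +1 → 3.
The latitude characters are unchanged.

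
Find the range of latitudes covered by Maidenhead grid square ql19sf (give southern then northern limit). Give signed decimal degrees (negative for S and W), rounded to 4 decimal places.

Field Q=16, L=11: +16·20° lon, +11·10° lat → SW at lon 140°, lat 20°.
Square 1, 9: +1·2° lon, +9·1° lat → SW at lon 142°, lat 29°.
Subsquare s=18, f=5: +18·0.0833333° lon, +5·0.0416667° lat → SW at lon 143.5°, lat 29.2083°.
Cell spans 0.0833333° lon × 0.0416667° lat.
south 29.2083, north 29.2500.

29.2083, 29.2500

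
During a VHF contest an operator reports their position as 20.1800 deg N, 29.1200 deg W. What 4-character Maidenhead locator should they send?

HL50

Add 180° to longitude and 90° to latitude: 150.88, 110.18.
Field: 150.88/20 → 7 → H, 110.18/10 → 11 → L; chars HL.
Square: 10.88/2 → 5, 0.18/1 → 0; chars 50.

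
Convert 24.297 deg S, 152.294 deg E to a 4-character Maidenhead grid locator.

QG65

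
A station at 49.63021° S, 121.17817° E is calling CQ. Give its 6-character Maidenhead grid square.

PE00oi

Shift to the Maidenhead origin (180°W, 90°S): lon 301.1782, lat 40.3698.
Field (20°×10°, letters A–R): 301.1782/20 → 15 → P, 40.3698/10 → 4 → E; chars PE.
Square (2°×1°, digits 0–9): 1.1782/2 → 0, 0.3698/1 → 0; chars 00.
Subsquare (5′×2.5′, letters a–x): 1.1782/0.0833333 → 14 → o, 0.3698/0.0416667 → 8 → i; chars oi.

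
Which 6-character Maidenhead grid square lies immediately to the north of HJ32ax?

HJ33aa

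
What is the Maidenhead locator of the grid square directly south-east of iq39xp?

Longitude subsquare x = 23; +1 → 24, wraps to 0 = a, carry into square.
Longitude square 3; +1 → 4.
Latitude subsquare p = 15; −1 → 14 = o.

IQ49ao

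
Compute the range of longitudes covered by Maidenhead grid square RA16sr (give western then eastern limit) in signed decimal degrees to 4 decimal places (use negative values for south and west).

163.5000, 163.5833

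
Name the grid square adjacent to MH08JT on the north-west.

MH08iu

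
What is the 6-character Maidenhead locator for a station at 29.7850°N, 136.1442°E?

Shift to the Maidenhead origin (180°W, 90°S): lon 316.1442, lat 119.7850.
Field: 316.1442/20 → 15 → P, 119.7850/10 → 11 → L; chars PL.
Square: 16.1442/2 → 8, 9.7850/1 → 9; chars 89.
Subsquare: 0.1442/0.0833333 → 1 → b, 0.7850/0.0416667 → 18 → s; chars bs.

PL89bs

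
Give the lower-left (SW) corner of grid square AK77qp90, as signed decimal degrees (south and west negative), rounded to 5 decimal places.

17.62500, -164.59167

Field A=0, K=10: +0·20° lon, +10·10° lat → SW at lon -180°, lat 10°.
Square 7, 7: +7·2° lon, +7·1° lat → SW at lon -166°, lat 17°.
Subsquare q=16, p=15: +16·0.0833333° lon, +15·0.0416667° lat → SW at lon -164.667°, lat 17.625°.
Extended square 9, 0: +9·0.00833333° lon, +0·0.00416667° lat → SW at lon -164.592°, lat 17.625°.
latitude 17.62500, longitude -164.59167.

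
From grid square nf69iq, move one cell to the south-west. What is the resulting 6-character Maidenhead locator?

Longitude subsquare i = 8; −1 → 7 = h.
Latitude subsquare q = 16; −1 → 15 = p.

NF69hp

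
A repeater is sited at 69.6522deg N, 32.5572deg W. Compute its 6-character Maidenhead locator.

Add 180° to longitude and 90° to latitude: 147.4428, 159.6522.
Field: lon ⌊147.4428/20⌋ = 7 → H; lat ⌊159.6522/10⌋ = 15 → P.
Square: lon ⌊7.4428/2⌋ = 3; lat ⌊9.6522/1⌋ = 9.
Subsquare: lon ⌊1.4428/0.0833333⌋ = 17 → r; lat ⌊0.6522/0.0416667⌋ = 15 → p.

HP39rp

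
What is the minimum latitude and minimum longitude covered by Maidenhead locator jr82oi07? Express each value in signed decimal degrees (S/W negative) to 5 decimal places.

82.36250, 17.16667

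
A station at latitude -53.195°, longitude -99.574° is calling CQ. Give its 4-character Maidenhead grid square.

Add 180° to longitude and 90° to latitude: 80.43, 36.80.
Field (20°×10°, letters A–R): lon ⌊80.43/20⌋ = 4 → E; lat ⌊36.80/10⌋ = 3 → D.
Square (2°×1°, digits 0–9): lon ⌊0.43/2⌋ = 0; lat ⌊6.80/1⌋ = 6.

ED06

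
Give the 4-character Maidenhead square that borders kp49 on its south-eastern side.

KP58

Longitude square 4; +1 → 5.
Latitude square 9; −1 → 8.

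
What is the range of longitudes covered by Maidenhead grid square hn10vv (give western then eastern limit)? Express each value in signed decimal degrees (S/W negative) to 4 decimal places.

Field H=7, N=13: +7·20° lon, +13·10° lat → SW at lon -40°, lat 40°.
Square 1, 0: +1·2° lon, +0·1° lat → SW at lon -38°, lat 40°.
Subsquare v=21, v=21: +21·0.0833333° lon, +21·0.0416667° lat → SW at lon -36.25°, lat 40.875°.
Cell spans 0.0833333° lon × 0.0416667° lat.
west -36.2500, east -36.1667.

-36.2500, -36.1667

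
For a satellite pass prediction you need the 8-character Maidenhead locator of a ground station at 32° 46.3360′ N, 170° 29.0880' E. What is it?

RM52fs85

Shift to the Maidenhead origin (180°W, 90°S): lon 350.48480, lat 122.77227.
Field: 350.48480/20 → 17 → R, 122.77227/10 → 12 → M; chars RM.
Square: 10.48480/2 → 5, 2.77227/1 → 2; chars 52.
Subsquare: 0.48480/0.0833333 → 5 → f, 0.77227/0.0416667 → 18 → s; chars fs.
Extended square: 0.06813/0.00833333 → 8, 0.02227/0.00416667 → 5; chars 85.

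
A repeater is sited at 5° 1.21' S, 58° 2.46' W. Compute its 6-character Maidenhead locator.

Add 180° to longitude and 90° to latitude: 121.9590, 84.9798.
Field: 121.9590/20 → 6 → G, 84.9798/10 → 8 → I; chars GI.
Square: 1.9590/2 → 0, 4.9798/1 → 4; chars 04.
Subsquare: 1.9590/0.0833333 → 23 → x, 0.9798/0.0416667 → 23 → x; chars xx.

GI04xx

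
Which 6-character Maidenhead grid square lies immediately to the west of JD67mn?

JD67ln

Longitude subsquare m = 12; −1 → 11 = l.
The latitude characters are unchanged.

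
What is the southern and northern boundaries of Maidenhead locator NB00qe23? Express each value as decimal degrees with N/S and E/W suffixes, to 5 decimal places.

79.82083° S, 79.81667° S

Field N=13, B=1: +13·20° lon, +1·10° lat → SW at lon 80°, lat -80°.
Square 0, 0: +0·2° lon, +0·1° lat → SW at lon 80°, lat -80°.
Subsquare q=16, e=4: +16·0.0833333° lon, +4·0.0416667° lat → SW at lon 81.3333°, lat -79.8333°.
Extended square 2, 3: +2·0.00833333° lon, +3·0.00416667° lat → SW at lon 81.35°, lat -79.8208°.
Cell spans 0.00833333° lon × 0.00416667° lat.
south 79.82083° S, north 79.81667° S.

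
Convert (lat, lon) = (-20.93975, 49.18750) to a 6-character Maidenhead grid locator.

LG49ob

Add 180° to longitude and 90° to latitude: 229.1875, 69.0602.
Field: lon ⌊229.1875/20⌋ = 11 → L; lat ⌊69.0602/10⌋ = 6 → G.
Square: lon ⌊9.1875/2⌋ = 4; lat ⌊9.0602/1⌋ = 9.
Subsquare: lon ⌊1.1875/0.0833333⌋ = 14 → o; lat ⌊0.0602/0.0416667⌋ = 1 → b.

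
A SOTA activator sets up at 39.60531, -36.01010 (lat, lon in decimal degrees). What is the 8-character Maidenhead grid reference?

Add 180° to longitude and 90° to latitude: 143.98990, 129.60531.
Field: lon ⌊143.98990/20⌋ = 7 → H; lat ⌊129.60531/10⌋ = 12 → M.
Square: lon ⌊3.98990/2⌋ = 1; lat ⌊9.60531/1⌋ = 9.
Subsquare: lon ⌊1.98990/0.0833333⌋ = 23 → x; lat ⌊0.60531/0.0416667⌋ = 14 → o.
Extended square: lon ⌊0.07323/0.00833333⌋ = 8; lat ⌊0.02198/0.00416667⌋ = 5.

HM19xo85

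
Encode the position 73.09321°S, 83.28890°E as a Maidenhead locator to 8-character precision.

Offset from 180°W / 90°S: lon 263.28890°, lat 16.90679°.
Field (20°×10°, letters A–R): lon ⌊263.28890/20⌋ = 13 → N; lat ⌊16.90679/10⌋ = 1 → B.
Square (2°×1°, digits 0–9): lon ⌊3.28890/2⌋ = 1; lat ⌊6.90679/1⌋ = 6.
Subsquare (5′×2.5′, letters a–x): lon ⌊1.28890/0.0833333⌋ = 15 → p; lat ⌊0.90679/0.0416667⌋ = 21 → v.
Extended square (30″×15″, digits 0–9): lon ⌊0.03890/0.00833333⌋ = 4; lat ⌊0.03179/0.00416667⌋ = 7.

NB16pv47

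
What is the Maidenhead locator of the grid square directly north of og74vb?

OG74vc

Latitude subsquare b = 1; +1 → 2 = c.
The longitude characters are unchanged.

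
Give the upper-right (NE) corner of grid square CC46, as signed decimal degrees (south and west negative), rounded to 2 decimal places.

-63.00, -130.00

Field C=2, C=2: +2·20° lon, +2·10° lat → SW at lon -140°, lat -70°.
Square 4, 6: +4·2° lon, +6·1° lat → SW at lon -132°, lat -64°.
Cell spans 2° lon × 1° lat. NE corner is SW corner plus one full cell.
latitude -63.00, longitude -130.00.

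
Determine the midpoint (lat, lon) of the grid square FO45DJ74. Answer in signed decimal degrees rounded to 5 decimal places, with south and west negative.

55.39375, -71.68750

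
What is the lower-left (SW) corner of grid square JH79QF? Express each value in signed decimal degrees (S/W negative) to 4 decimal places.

-10.7917, 15.3333

Field J=9, H=7: +9·20° lon, +7·10° lat → SW at lon 0°, lat -20°.
Square 7, 9: +7·2° lon, +9·1° lat → SW at lon 14°, lat -11°.
Subsquare q=16, f=5: +16·0.0833333° lon, +5·0.0416667° lat → SW at lon 15.3333°, lat -10.7917°.
latitude -10.7917, longitude 15.3333.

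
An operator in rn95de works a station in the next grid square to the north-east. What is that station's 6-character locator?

Longitude subsquare d = 3; +1 → 4 = e.
Latitude subsquare e = 4; +1 → 5 = f.

RN95ef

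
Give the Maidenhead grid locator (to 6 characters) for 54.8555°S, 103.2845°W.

Offset from 180°W / 90°S: lon 76.7155°, lat 35.1445°.
Field: 76.7155/20 → 3 → D, 35.1445/10 → 3 → D; chars DD.
Square: 16.7155/2 → 8, 5.1445/1 → 5; chars 85.
Subsquare: 0.7155/0.0833333 → 8 → i, 0.1445/0.0416667 → 3 → d; chars id.

DD85id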